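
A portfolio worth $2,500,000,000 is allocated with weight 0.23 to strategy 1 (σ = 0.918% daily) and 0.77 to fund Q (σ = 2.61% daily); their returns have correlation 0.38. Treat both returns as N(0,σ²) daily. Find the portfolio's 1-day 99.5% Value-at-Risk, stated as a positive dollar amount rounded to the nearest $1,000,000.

$135,000,000

σ_p² = 0.23²·0.918² + 0.77²·2.61² + 2·0.38·0.23·0.77·0.918·2.61 = 4.4060 (%²).
σ_p = √4.4060 = 2.099%.
At 99.5%, z = 2.576.
VaR = 2.576 × 2.099% = 5.407%; on $2,500,000,000 that is $135,175,000.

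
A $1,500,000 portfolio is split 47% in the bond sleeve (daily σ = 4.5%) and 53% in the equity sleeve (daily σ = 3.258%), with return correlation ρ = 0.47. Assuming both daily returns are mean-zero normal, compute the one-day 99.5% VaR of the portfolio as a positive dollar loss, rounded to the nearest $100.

σ_p² = 0.47²·4.5² + 0.53²·3.258² + 2·0.47·0.47·0.53·4.5·3.258 = 10.8878 (%²).
σ_p = √10.8878 = 3.300%.
At 99.5%, z = 2.576.
VaR = 2.576 × 3.300% = 8.501%; on $1,500,000 that is $127,515.

$127,500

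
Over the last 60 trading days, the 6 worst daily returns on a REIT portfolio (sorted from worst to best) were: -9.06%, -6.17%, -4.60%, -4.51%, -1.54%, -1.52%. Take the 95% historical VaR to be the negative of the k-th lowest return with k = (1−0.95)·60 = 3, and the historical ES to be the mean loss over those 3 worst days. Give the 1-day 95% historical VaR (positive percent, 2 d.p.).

4.60%

k = 3; the 3rd lowest return is -4.60%, so VaR = 4.60%.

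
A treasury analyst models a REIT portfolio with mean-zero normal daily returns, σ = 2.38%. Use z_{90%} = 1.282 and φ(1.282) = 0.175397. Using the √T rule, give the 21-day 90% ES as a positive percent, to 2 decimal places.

19.13%

σ_{21d} = 2.38% × √21 = 10.907%.
ES multiplier = φ(z)/(1−α) = 0.175397/0.1 = 1.754.
ES = 10.907% × 1.754 = 19.131%.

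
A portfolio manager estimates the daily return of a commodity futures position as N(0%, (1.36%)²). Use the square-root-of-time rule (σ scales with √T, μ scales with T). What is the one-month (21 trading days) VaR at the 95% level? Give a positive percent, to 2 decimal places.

10.25%

At 95%, z = 1.645.
σ_{21d} = 1.36% × √21 = 6.232%.
VaR = 1.645 × 6.232% = 10.252%.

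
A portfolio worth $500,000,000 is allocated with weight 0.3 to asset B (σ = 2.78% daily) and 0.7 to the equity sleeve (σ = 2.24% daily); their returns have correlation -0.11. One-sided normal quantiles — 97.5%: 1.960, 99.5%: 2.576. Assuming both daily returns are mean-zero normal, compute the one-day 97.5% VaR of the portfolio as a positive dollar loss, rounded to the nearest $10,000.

$16,590,000

σ_p² = 0.3²·2.78² + 0.7²·2.24² + 2·-0.11·0.3·0.7·2.78·2.24 = 2.8665 (%²).
σ_p = √2.8665 = 1.693%.
VaR = 1.960 × 1.693% = 3.318%; on $500,000,000 that is $16,590,000.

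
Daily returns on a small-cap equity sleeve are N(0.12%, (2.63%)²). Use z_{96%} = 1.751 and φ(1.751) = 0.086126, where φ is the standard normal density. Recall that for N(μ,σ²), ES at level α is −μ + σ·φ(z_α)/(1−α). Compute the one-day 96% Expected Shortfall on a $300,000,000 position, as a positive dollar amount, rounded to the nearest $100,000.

$16,600,000

Tail multiplier: φ(z)/(1−α) = 0.086126 / 0.04 = 2.153.
ES = −(0.12%) + 2.63% × 2.153 = 5.542%.
On $300,000,000: 0.05542 × $300,000,000 = $16,626,000.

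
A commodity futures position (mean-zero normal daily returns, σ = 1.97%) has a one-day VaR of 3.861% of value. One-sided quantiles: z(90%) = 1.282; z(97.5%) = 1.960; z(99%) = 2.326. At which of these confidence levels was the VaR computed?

Implied z = VaR/σ = 3.861 / 1.97 = 1.960.
This matches z(97.5%) = 1.960.

97.5%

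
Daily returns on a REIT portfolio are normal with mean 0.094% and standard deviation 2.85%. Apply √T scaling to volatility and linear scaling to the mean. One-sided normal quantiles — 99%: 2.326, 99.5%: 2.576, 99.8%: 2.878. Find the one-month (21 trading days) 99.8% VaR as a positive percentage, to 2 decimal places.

σ_{21d} = 2.85% × √21 = 13.060%; μ_{21d} = 21 × 0.094% = 1.974%.
VaR = −(1.974%) + 2.878 × 13.060% = 35.613%.

35.61%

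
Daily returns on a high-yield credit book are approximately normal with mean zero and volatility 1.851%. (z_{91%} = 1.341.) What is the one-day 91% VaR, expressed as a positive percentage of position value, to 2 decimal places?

VaR = z·σ = 1.341 × 1.851% = 2.482%.

2.48%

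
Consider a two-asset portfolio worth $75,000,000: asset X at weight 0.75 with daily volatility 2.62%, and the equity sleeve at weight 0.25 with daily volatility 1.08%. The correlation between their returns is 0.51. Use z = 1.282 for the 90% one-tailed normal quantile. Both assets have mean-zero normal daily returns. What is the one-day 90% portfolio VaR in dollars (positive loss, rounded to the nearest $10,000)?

σ_p² = 0.75²·2.62² + 0.25²·1.08² + 2·0.51·0.75·0.25·2.62·1.08 = 4.4753 (%²).
σ_p = √4.4753 = 2.115%.
VaR = 1.282 × 2.115% = 2.711%; on $75,000,000 that is $2,033,250.

$2,030,000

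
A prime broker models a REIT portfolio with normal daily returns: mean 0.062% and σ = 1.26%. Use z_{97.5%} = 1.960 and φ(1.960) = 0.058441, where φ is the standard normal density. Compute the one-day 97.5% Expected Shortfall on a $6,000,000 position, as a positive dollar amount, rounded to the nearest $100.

Tail multiplier: φ(z)/(1−α) = 0.058441 / 0.025 = 2.338.
ES = −(0.062%) + 1.26% × 2.338 = 2.884%.
On $6,000,000: 0.02884 × $6,000,000 = $173,040.

$173,000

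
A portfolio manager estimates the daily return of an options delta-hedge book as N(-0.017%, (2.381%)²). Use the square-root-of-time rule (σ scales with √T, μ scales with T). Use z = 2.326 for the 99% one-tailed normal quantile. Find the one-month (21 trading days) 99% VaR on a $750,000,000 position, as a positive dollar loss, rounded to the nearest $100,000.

σ_{21d} = 2.381% × √21 = 10.911%; μ_{21d} = 21 × -0.017% = -0.357%.
VaR = −(-0.357%) + 2.326 × 10.911% = 25.736%.
On $750,000,000: 0.25736 × $750,000,000 = $193,020,000.

$193,000,000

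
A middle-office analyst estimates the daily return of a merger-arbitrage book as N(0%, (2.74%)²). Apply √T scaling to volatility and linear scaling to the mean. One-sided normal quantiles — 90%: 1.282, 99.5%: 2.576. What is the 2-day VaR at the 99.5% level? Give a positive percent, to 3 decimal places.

9.982%

σ_{2d} = 2.74% × √2 = 3.875%.
VaR = 2.576 × 3.875% = 9.982%.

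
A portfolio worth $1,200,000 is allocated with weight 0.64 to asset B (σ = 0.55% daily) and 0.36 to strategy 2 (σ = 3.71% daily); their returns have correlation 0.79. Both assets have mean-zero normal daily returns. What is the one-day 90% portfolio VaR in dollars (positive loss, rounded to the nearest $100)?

σ_p² = 0.64²·0.55² + 0.36²·3.71² + 2·0.79·0.64·0.36·0.55·3.71 = 2.6505 (%²).
σ_p = √2.6505 = 1.628%.
At 90%, z = 1.282.
VaR = 1.282 × 1.628% = 2.087%; on $1,200,000 that is $25,044.

$25,000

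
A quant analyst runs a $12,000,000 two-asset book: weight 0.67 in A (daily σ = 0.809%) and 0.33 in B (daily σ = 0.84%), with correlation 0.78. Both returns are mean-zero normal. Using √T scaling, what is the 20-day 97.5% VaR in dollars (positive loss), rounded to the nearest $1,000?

$818,000

σ_p = √(0.67²·0.809² + 0.33²·0.84² + 2·0.78·0.67·0.33·0.809·0.84) = 0.778%.
σ_{20d} = 0.778% × √20 = 3.479%.
z(97.5%) = 1.960.
VaR = 1.960 × 3.479% = 6.819%; on $12,000,000 that is $818,280.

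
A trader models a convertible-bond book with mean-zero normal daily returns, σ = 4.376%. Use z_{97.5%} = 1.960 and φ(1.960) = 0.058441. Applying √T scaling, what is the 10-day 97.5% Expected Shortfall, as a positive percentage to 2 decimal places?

32.35%

σ_{10d} = 4.376% × √10 = 13.838%.
ES multiplier = φ(z)/(1−α) = 0.058441/0.025 = 2.338.
ES = 13.838% × 2.338 = 32.353%.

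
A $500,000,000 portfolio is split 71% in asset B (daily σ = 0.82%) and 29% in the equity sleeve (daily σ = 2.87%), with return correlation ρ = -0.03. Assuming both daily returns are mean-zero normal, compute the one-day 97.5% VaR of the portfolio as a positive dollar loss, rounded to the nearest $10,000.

σ_p² = 0.71²·0.82² + 0.29²·2.87² + 2·-0.03·0.71·0.29·0.82·2.87 = 1.0026 (%²).
σ_p = √1.0026 = 1.001%.
At 97.5%, z = 1.960.
VaR = 1.960 × 1.001% = 1.962%; on $500,000,000 that is $9,810,000.

$9,810,000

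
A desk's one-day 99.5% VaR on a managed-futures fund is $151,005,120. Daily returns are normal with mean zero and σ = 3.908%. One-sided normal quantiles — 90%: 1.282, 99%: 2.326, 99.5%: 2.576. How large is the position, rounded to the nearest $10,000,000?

$1,500,000,000

VaR as a fraction of value: z·σ = 2.576 × 3.908% = 10.067%.
Position = $151,005,120 / 0.10067 = $1,500,000,000.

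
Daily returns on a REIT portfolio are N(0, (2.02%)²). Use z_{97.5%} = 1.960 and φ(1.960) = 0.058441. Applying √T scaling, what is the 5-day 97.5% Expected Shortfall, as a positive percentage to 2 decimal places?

σ_{5d} = 2.02% × √5 = 4.517%.
ES multiplier = φ(z)/(1−α) = 0.058441/0.025 = 2.338.
ES = 4.517% × 2.338 = 10.561%.

10.56%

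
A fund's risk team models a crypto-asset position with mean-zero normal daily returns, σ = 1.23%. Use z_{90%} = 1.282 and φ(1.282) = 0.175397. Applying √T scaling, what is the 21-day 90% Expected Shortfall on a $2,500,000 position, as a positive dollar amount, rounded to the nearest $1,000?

σ_{21d} = 1.23% × √21 = 5.637%.
ES multiplier = φ(z)/(1−α) = 0.175397/0.1 = 1.754.
ES = 5.637% × 1.754 = 9.887%; on $2,500,000: $247,175.

$247,000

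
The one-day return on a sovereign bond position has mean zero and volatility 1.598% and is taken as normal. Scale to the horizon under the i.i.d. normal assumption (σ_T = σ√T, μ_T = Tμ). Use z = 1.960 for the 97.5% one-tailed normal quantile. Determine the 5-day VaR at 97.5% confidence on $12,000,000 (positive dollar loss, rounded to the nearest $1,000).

σ_{5d} = 1.598% × √5 = 3.573%.
VaR = 1.960 × 3.573% = 7.003%.
On $12,000,000: 0.07003 × $12,000,000 = $840,360.

$840,000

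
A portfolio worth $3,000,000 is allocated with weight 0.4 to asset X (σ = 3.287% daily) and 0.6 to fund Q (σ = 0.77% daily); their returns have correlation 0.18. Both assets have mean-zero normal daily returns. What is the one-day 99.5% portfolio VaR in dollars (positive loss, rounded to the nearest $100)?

$113,600

σ_p² = 0.4²·3.287² + 0.6²·0.77² + 2·0.18·0.4·0.6·3.287·0.77 = 2.1608 (%²).
σ_p = √2.1608 = 1.470%.
At 99.5%, z = 2.576.
VaR = 2.576 × 1.470% = 3.787%; on $3,000,000 that is $113,610.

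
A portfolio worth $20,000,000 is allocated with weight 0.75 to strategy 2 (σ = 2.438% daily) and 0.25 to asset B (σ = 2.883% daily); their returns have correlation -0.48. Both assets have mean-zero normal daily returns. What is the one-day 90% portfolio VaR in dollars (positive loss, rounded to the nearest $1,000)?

$413,000

σ_p² = 0.75²·2.438² + 0.25²·2.883² + 2·-0.48·0.75·0.25·2.438·2.883 = 2.5977 (%²).
σ_p = √2.5977 = 1.612%.
At 90%, z = 1.282.
VaR = 1.282 × 1.612% = 2.067%; on $20,000,000 that is $413,400.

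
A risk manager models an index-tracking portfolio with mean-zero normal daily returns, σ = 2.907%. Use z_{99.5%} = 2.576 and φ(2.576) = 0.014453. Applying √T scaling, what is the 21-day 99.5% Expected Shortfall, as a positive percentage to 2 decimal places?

σ_{21d} = 2.907% × √21 = 13.322%.
ES multiplier = φ(z)/(1−α) = 0.014453/0.005 = 2.891.
ES = 13.322% × 2.891 = 38.514%.

38.51%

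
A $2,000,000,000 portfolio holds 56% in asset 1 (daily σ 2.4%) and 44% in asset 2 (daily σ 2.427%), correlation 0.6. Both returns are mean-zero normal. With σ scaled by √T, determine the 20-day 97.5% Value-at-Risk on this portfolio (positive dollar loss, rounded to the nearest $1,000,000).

$379,000,000

σ_p = √(0.56²·2.4² + 0.44²·2.427² + 2·0.6·0.56·0.44·2.4·2.427) = 2.161%.
σ_{20d} = 2.161% × √20 = 9.664%.
z(97.5%) = 1.960.
VaR = 1.960 × 9.664% = 18.941%; on $2,000,000,000 that is $378,820,000.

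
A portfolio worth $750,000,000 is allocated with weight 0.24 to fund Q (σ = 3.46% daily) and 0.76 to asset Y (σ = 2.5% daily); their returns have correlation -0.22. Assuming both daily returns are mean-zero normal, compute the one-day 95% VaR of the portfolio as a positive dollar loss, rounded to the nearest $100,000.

$23,400,000

σ_p² = 0.24²·3.46² + 0.76²·2.5² + 2·-0.22·0.24·0.76·3.46·2.5 = 3.6053 (%²).
σ_p = √3.6053 = 1.899%.
At 95%, z = 1.645.
VaR = 1.645 × 1.899% = 3.124%; on $750,000,000 that is $23,430,000.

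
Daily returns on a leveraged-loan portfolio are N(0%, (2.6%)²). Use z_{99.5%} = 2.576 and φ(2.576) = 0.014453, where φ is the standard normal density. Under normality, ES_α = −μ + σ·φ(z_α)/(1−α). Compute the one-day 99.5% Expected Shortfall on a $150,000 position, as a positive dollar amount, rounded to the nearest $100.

Tail multiplier: φ(z)/(1−α) = 0.014453 / 0.005 = 2.891.
ES = 2.6% × 2.891 = 7.517%.
On $150,000: 0.07517 × $150,000 = $11,276.

$11,300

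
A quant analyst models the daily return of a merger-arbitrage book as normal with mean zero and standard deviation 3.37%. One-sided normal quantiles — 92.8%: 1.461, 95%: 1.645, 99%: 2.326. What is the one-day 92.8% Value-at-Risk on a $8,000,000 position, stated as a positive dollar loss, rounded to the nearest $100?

VaR = z·σ = 1.461 × 3.37% = 4.924%.
On $8,000,000: 0.04924 × $8,000,000 = $393,920.

$393,900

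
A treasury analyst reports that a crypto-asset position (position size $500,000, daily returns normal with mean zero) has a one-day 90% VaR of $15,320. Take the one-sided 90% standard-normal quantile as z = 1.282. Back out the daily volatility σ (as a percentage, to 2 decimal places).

2.39%

VaR as a fraction: $15,320 / $500,000 = 3.064%.
σ = VaR / z = 3.064% / 1.282 = 2.390%.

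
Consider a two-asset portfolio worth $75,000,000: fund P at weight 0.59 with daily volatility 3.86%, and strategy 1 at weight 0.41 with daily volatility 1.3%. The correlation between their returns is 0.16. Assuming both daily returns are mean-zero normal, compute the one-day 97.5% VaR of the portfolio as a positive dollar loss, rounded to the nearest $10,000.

σ_p² = 0.59²·3.86² + 0.41²·1.3² + 2·0.16·0.59·0.41·3.86·1.3 = 5.8591 (%²).
σ_p = √5.8591 = 2.421%.
At 97.5%, z = 1.960.
VaR = 1.960 × 2.421% = 4.745%; on $75,000,000 that is $3,558,750.

$3,560,000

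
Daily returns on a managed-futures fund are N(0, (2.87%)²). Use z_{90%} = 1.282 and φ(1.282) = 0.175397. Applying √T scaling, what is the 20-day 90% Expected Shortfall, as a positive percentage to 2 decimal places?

σ_{20d} = 2.87% × √20 = 12.835%.
ES multiplier = φ(z)/(1−α) = 0.175397/0.1 = 1.754.
ES = 12.835% × 1.754 = 22.513%.

22.51%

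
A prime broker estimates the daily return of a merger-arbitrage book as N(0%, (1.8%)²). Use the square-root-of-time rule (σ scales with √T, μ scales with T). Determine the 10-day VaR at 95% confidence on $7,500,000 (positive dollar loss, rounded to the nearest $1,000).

$702,000

At 95%, z = 1.645.
σ_{10d} = 1.8% × √10 = 5.692%.
VaR = 1.645 × 5.692% = 9.363%.
On $7,500,000: 0.09363 × $7,500,000 = $702,225.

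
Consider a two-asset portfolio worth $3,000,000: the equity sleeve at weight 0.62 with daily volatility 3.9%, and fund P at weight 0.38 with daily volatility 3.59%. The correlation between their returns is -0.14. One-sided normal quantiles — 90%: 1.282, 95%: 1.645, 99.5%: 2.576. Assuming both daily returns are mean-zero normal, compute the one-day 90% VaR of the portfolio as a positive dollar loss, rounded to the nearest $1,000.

σ_p² = 0.62²·3.9² + 0.38²·3.59² + 2·-0.14·0.62·0.38·3.9·3.59 = 6.7841 (%²).
σ_p = √6.7841 = 2.605%.
VaR = 1.282 × 2.605% = 3.340%; on $3,000,000 that is $100,200.

$100,000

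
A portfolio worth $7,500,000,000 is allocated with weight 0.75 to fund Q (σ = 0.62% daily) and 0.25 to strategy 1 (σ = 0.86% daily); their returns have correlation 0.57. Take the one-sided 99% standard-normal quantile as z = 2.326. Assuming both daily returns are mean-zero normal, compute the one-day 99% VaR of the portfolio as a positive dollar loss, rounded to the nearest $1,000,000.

σ_p² = 0.75²·0.62² + 0.25²·0.86² + 2·0.57·0.75·0.25·0.62·0.86 = 0.3764 (%²).
σ_p = √0.3764 = 0.614%.
VaR = 2.326 × 0.614% = 1.428%; on $7,500,000,000 that is $107,100,000.

$107,000,000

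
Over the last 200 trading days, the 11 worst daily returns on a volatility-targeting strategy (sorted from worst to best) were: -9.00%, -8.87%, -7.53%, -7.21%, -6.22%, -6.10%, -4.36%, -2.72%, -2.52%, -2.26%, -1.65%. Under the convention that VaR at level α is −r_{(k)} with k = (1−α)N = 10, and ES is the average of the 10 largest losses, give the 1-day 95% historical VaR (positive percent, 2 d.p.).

k = 10; the 10th lowest return is -2.26%, so VaR = 2.26%.

2.26%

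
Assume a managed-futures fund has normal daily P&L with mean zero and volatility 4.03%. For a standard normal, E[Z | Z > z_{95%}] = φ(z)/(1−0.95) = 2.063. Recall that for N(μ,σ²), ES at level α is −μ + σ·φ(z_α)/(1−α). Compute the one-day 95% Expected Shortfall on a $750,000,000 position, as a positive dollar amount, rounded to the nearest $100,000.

ES = 4.03% × 2.063 = 8.314%.
On $750,000,000: 0.08314 × $750,000,000 = $62,355,000.

$62,400,000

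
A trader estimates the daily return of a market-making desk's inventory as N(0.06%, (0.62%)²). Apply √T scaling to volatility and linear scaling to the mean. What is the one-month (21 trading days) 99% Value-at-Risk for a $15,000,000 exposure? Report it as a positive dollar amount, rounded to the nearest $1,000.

$802,000

At 99%, z = 2.326.
σ_{21d} = 0.62% × √21 = 2.841%; μ_{21d} = 21 × 0.06% = 1.260%.
VaR = −(1.260%) + 2.326 × 2.841% = 5.348%.
On $15,000,000: 0.05348 × $15,000,000 = $802,200.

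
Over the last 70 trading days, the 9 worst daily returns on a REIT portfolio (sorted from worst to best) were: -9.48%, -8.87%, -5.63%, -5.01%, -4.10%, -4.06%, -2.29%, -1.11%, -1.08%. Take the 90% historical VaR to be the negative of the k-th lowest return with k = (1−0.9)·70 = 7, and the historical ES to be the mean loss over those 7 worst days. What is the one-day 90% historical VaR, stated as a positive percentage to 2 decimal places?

k = 7; the 7th lowest return is -2.29%, so VaR = 2.29%.

2.29%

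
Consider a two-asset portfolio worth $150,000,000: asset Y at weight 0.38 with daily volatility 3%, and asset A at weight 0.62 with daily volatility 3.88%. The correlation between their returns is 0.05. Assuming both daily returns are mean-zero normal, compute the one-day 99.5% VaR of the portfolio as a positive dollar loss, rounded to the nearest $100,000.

σ_p² = 0.38²·3² + 0.62²·3.88² + 2·0.05·0.38·0.62·3·3.88 = 7.3607 (%²).
σ_p = √7.3607 = 2.713%.
At 99.5%, z = 2.576.
VaR = 2.576 × 2.713% = 6.989%; on $150,000,000 that is $10,483,500.

$10,500,000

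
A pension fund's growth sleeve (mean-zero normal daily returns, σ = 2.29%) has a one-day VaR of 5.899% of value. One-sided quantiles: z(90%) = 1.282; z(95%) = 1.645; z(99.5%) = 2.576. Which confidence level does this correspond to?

Implied z = VaR/σ = 5.899 / 2.29 = 2.576.
This matches z(99.5%) = 2.576.

99.5%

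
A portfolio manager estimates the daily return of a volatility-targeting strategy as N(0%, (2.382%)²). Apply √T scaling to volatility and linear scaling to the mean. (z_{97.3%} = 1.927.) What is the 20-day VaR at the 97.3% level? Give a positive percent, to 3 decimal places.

σ_{20d} = 2.382% × √20 = 10.653%.
VaR = 1.927 × 10.653% = 20.528%.

20.528%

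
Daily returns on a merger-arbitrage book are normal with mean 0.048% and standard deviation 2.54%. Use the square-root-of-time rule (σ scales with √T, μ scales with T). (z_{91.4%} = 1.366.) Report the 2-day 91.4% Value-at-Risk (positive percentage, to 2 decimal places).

4.81%

σ_{2d} = 2.54% × √2 = 3.592%; μ_{2d} = 2 × 0.048% = 0.096%.
VaR = −(0.096%) + 1.366 × 3.592% = 4.811%.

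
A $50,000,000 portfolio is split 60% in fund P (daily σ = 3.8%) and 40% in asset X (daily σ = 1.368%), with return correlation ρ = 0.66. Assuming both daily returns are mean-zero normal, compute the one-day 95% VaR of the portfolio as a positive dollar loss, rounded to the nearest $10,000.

σ_p² = 0.6²·3.8² + 0.4²·1.368² + 2·0.66·0.6·0.4·3.8·1.368 = 7.1447 (%²).
σ_p = √7.1447 = 2.673%.
At 95%, z = 1.645.
VaR = 1.645 × 2.673% = 4.397%; on $50,000,000 that is $2,198,500.

$2,200,000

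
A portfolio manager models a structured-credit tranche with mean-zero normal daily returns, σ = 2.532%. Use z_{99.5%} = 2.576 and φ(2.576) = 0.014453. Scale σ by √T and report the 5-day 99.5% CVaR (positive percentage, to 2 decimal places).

σ_{5d} = 2.532% × √5 = 5.662%.
ES multiplier = φ(z)/(1−α) = 0.014453/0.005 = 2.891.
ES = 5.662% × 2.891 = 16.369%.

16.37%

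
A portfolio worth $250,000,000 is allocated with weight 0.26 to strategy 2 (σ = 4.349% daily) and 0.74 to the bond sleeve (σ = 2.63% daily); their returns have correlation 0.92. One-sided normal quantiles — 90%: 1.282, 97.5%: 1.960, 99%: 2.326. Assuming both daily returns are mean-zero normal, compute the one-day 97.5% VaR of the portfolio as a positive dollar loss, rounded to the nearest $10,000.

$14,790,000

σ_p² = 0.26²·4.349² + 0.74²·2.63² + 2·0.92·0.26·0.74·4.349·2.63 = 9.1155 (%²).
σ_p = √9.1155 = 3.019%.
VaR = 1.960 × 3.019% = 5.917%; on $250,000,000 that is $14,792,500.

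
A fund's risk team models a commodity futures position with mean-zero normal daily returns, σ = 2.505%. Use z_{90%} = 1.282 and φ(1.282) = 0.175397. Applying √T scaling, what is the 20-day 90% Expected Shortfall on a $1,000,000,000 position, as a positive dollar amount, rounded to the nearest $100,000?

σ_{20d} = 2.505% × √20 = 11.203%.
ES multiplier = φ(z)/(1−α) = 0.175397/0.1 = 1.754.
ES = 11.203% × 1.754 = 19.650%; on $1,000,000,000: $196,500,000.

$196,500,000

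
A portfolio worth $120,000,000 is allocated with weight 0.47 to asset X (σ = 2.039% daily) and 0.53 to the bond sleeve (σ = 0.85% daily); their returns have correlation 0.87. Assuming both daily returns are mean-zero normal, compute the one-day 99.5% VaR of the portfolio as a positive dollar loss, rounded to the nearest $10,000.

σ_p² = 0.47²·2.039² + 0.53²·0.85² + 2·0.87·0.47·0.53·2.039·0.85 = 1.8726 (%²).
σ_p = √1.8726 = 1.368%.
At 99.5%, z = 2.576.
VaR = 2.576 × 1.368% = 3.524%; on $120,000,000 that is $4,228,800.

$4,230,000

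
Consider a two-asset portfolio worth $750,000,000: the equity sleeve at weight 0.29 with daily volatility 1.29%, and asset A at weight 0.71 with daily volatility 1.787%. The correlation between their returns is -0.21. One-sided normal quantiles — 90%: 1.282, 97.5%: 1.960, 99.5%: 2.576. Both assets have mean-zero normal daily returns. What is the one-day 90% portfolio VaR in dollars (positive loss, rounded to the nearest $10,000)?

σ_p² = 0.29²·1.29² + 0.71²·1.787² + 2·-0.21·0.29·0.71·1.29·1.787 = 1.5504 (%²).
σ_p = √1.5504 = 1.245%.
VaR = 1.282 × 1.245% = 1.596%; on $750,000,000 that is $11,970,000.

$11,970,000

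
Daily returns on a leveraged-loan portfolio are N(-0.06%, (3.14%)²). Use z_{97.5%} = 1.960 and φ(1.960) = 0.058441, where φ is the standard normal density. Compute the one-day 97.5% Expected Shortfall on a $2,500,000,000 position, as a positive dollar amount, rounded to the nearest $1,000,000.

$185,000,000

Tail multiplier: φ(z)/(1−α) = 0.058441 / 0.025 = 2.338.
ES = −(-0.06%) + 3.14% × 2.338 = 7.401%.
On $2,500,000,000: 0.07401 × $2,500,000,000 = $185,025,000.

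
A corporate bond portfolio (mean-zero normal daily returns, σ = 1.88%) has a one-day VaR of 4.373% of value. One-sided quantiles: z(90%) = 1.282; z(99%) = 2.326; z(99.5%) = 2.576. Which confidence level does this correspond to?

Implied z = VaR/σ = 4.373 / 1.88 = 2.326.
This matches z(99%) = 2.326.

99%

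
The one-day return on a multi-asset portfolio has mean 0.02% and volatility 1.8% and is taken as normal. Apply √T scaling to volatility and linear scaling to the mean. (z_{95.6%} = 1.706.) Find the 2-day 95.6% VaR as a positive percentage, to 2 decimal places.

4.30%

σ_{2d} = 1.8% × √2 = 2.546%; μ_{2d} = 2 × 0.02% = 0.040%.
VaR = −(0.040%) + 1.706 × 2.546% = 4.303%.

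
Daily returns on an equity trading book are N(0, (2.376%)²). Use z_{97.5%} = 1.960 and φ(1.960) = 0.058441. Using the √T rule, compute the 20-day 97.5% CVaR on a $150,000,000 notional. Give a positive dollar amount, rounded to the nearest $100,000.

$37,300,000

σ_{20d} = 2.376% × √20 = 10.626%.
ES multiplier = φ(z)/(1−α) = 0.058441/0.025 = 2.338.
ES = 10.626% × 2.338 = 24.844%; on $150,000,000: $37,266,000.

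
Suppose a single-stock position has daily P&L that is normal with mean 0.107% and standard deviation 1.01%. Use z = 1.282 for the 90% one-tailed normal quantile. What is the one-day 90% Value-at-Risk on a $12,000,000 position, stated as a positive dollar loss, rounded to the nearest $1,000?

VaR = −μ + z·σ = −(0.107%) + 1.282 × 1.01% = 1.188%.
On $12,000,000: 0.01188 × $12,000,000 = $142,560.

$143,000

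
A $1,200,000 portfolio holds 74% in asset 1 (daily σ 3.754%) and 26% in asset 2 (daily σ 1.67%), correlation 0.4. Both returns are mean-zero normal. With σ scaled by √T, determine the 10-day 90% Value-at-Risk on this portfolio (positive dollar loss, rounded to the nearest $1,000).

$145,000

σ_p = √(0.74²·3.754² + 0.26²·1.67² + 2·0.4·0.74·0.26·3.754·1.67) = 2.978%.
σ_{10d} = 2.978% × √10 = 9.417%.
z(90%) = 1.282.
VaR = 1.282 × 9.417% = 12.073%; on $1,200,000 that is $144,876.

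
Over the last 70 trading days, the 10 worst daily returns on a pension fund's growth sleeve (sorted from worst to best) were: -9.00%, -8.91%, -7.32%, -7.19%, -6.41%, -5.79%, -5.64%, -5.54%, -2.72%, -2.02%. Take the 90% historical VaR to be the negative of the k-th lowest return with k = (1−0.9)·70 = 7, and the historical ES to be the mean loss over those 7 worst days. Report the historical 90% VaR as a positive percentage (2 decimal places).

k = 7; the 7th lowest return is -5.64%, so VaR = 5.64%.

5.64%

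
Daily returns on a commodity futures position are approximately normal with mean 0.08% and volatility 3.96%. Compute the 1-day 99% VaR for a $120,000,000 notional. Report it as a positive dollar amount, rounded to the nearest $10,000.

At 99% one-sided, z = 2.326.
VaR = −μ + z·σ = −(0.08%) + 2.326 × 3.96% = 9.131%.
On $120,000,000: 0.09131 × $120,000,000 = $10,957,200.

$10,960,000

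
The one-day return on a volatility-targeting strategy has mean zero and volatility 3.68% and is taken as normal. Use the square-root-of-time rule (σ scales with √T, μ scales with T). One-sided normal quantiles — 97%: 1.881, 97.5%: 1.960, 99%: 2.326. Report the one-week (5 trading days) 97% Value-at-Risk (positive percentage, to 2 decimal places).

σ_{5d} = 3.68% × √5 = 8.229%.
VaR = 1.881 × 8.229% = 15.479%.

15.48%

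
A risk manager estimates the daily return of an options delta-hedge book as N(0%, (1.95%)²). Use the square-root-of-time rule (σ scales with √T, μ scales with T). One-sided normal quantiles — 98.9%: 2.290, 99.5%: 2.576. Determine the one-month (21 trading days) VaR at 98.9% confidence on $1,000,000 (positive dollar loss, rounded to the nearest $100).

σ_{21d} = 1.95% × √21 = 8.936%.
VaR = 2.290 × 8.936% = 20.463%.
On $1,000,000: 0.20463 × $1,000,000 = $204,630.

$204,600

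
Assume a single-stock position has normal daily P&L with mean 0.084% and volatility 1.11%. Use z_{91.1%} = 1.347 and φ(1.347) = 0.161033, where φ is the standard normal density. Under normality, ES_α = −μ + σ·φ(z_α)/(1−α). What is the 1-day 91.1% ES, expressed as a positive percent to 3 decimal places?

Tail multiplier: φ(z)/(1−α) = 0.161033 / 0.089 = 1.809.
ES = −(0.084%) + 1.11% × 1.809 = 1.924%.

1.924%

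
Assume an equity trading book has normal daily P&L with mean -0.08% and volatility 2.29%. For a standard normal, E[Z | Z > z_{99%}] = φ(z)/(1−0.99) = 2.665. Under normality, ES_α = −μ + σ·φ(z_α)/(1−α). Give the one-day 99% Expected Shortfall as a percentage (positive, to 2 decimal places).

6.18%

ES = −(-0.08%) + 2.29% × 2.665 = 6.183%.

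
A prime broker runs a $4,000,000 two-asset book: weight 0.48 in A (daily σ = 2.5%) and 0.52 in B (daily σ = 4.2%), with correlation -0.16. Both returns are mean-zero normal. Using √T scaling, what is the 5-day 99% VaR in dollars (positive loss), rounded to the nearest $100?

$482,200

σ_p = √(0.48²·2.5² + 0.52²·4.2² + 2·-0.16·0.48·0.52·2.5·4.2) = 2.318%.
σ_{5d} = 2.318% × √5 = 5.183%.
z(99%) = 2.326.
VaR = 2.326 × 5.183% = 12.056%; on $4,000,000 that is $482,240.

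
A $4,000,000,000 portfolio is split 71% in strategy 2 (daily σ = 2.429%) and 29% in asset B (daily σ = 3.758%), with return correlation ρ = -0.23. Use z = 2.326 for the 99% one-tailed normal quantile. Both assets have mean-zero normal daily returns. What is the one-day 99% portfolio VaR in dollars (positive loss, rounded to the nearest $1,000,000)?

$169,000,000

σ_p² = 0.71²·2.429² + 0.29²·3.758² + 2·-0.23·0.71·0.29·2.429·3.758 = 3.2974 (%²).
σ_p = √3.2974 = 1.816%.
VaR = 2.326 × 1.816% = 4.224%; on $4,000,000,000 that is $168,960,000.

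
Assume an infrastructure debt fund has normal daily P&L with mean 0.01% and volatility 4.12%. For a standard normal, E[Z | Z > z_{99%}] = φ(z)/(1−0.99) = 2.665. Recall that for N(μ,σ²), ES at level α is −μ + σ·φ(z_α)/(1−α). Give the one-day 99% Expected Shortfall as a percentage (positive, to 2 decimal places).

ES = −(0.01%) + 4.12% × 2.665 = 10.970%.

10.97%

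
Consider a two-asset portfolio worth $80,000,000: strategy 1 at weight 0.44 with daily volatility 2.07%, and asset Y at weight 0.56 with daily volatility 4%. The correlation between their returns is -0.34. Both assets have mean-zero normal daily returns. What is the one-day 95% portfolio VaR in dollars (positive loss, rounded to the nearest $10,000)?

$2,780,000

σ_p² = 0.44²·2.07² + 0.56²·4² + 2·-0.34·0.44·0.56·2.07·4 = 4.4598 (%²).
σ_p = √4.4598 = 2.112%.
At 95%, z = 1.645.
VaR = 1.645 × 2.112% = 3.474%; on $80,000,000 that is $2,779,200.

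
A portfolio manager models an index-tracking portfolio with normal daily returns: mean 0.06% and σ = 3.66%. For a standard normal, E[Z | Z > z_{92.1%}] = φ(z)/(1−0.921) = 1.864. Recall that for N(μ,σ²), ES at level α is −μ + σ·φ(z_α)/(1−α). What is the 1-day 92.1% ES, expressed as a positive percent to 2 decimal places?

ES = −(0.06%) + 3.66% × 1.864 = 6.762%.

6.76%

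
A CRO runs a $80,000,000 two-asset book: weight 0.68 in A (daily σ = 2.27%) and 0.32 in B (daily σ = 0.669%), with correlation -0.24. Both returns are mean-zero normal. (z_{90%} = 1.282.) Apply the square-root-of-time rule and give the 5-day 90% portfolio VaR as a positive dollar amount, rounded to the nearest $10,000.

$3,460,000

σ_p = √(0.68²·2.27² + 0.32²·0.669² + 2·-0.24·0.68·0.32·2.27·0.669) = 1.507%.
σ_{5d} = 1.507% × √5 = 3.370%.
VaR = 1.282 × 3.370% = 4.320%; on $80,000,000 that is $3,456,000.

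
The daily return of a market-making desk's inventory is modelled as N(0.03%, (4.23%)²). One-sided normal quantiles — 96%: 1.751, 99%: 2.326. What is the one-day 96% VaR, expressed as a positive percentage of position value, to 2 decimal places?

7.38%

VaR = −μ + z·σ = −(0.03%) + 1.751 × 4.23% = 7.377%.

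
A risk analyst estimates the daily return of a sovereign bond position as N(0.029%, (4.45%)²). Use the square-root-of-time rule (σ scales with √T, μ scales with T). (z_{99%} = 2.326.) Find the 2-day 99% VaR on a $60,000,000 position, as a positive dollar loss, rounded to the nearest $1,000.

$8,748,000

σ_{2d} = 4.45% × √2 = 6.293%; μ_{2d} = 2 × 0.029% = 0.058%.
VaR = −(0.058%) + 2.326 × 6.293% = 14.580%.
On $60,000,000: 0.14580 × $60,000,000 = $8,748,000.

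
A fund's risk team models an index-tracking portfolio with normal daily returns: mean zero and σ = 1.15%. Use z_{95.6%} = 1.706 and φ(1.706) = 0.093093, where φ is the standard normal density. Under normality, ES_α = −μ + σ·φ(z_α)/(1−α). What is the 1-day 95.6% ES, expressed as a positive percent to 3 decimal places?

2.433%

Tail multiplier: φ(z)/(1−α) = 0.093093 / 0.044 = 2.116.
ES = 1.15% × 2.116 = 2.433%.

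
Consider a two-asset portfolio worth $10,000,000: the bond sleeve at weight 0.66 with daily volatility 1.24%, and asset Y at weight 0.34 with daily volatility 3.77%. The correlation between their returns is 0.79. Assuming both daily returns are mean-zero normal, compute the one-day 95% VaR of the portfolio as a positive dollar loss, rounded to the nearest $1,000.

$328,000

σ_p² = 0.66²·1.24² + 0.34²·3.77² + 2·0.79·0.66·0.34·1.24·3.77 = 3.9702 (%²).
σ_p = √3.9702 = 1.993%.
At 95%, z = 1.645.
VaR = 1.645 × 1.993% = 3.278%; on $10,000,000 that is $327,800.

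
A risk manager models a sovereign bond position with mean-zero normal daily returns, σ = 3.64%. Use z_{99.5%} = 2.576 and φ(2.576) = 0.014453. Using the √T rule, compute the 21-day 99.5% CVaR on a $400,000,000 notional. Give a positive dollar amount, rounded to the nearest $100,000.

$192,900,000

σ_{21d} = 3.64% × √21 = 16.681%.
ES multiplier = φ(z)/(1−α) = 0.014453/0.005 = 2.891.
ES = 16.681% × 2.891 = 48.225%; on $400,000,000: $192,900,000.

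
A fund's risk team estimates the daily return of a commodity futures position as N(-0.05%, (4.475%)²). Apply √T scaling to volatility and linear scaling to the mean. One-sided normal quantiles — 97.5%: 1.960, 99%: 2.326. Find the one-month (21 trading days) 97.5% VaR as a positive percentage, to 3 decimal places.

41.244%

σ_{21d} = 4.475% × √21 = 20.507%; μ_{21d} = 21 × -0.05% = -1.050%.
VaR = −(-1.050%) + 1.960 × 20.507% = 41.244%.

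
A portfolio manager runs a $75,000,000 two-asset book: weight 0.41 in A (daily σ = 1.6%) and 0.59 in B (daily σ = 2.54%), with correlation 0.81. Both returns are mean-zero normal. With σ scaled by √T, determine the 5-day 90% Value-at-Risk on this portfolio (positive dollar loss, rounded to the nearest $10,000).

σ_p = √(0.41²·1.6² + 0.59²·2.54² + 2·0.81·0.41·0.59·1.6·2.54) = 2.066%.
σ_{5d} = 2.066% × √5 = 4.620%.
z(90%) = 1.282.
VaR = 1.282 × 4.620% = 5.923%; on $75,000,000 that is $4,442,250.

$4,440,000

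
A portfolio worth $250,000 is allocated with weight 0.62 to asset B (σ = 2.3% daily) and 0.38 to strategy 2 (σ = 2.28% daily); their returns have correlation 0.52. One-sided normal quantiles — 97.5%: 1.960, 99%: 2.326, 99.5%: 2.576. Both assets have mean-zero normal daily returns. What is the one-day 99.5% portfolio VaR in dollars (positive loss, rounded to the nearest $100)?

σ_p² = 0.62²·2.3² + 0.38²·2.28² + 2·0.52·0.62·0.38·2.3·2.28 = 4.0690 (%²).
σ_p = √4.0690 = 2.017%.
VaR = 2.576 × 2.017% = 5.196%; on $250,000 that is $12,990.

$13,000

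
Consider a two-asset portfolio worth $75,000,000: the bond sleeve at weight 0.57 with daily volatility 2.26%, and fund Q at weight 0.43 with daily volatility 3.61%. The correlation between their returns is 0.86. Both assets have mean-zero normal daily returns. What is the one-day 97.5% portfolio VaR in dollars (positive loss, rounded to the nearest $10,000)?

σ_p² = 0.57²·2.26² + 0.43²·3.61² + 2·0.86·0.57·0.43·2.26·3.61 = 7.5085 (%²).
σ_p = √7.5085 = 2.740%.
At 97.5%, z = 1.960.
VaR = 1.960 × 2.740% = 5.370%; on $75,000,000 that is $4,027,500.

$4,030,000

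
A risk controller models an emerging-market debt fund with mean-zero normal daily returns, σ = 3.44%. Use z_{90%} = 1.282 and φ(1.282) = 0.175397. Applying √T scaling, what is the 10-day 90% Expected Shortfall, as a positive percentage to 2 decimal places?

σ_{10d} = 3.44% × √10 = 10.878%.
ES multiplier = φ(z)/(1−α) = 0.175397/0.1 = 1.754.
ES = 10.878% × 1.754 = 19.080%.

19.08%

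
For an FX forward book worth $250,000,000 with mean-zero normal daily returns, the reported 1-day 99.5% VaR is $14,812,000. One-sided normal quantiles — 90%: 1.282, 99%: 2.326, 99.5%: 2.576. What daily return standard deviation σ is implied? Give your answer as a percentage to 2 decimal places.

VaR as a fraction: $14,812,000 / $250,000,000 = 5.925%.
σ = VaR / z = 5.925% / 2.576 = 2.300%.

2.30%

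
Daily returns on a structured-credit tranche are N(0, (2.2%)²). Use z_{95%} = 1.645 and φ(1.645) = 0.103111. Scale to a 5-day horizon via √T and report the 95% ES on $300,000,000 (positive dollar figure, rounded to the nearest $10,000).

σ_{5d} = 2.2% × √5 = 4.919%.
ES multiplier = φ(z)/(1−α) = 0.103111/0.05 = 2.062.
ES = 4.919% × 2.062 = 10.143%; on $300,000,000: $30,429,000.

$30,430,000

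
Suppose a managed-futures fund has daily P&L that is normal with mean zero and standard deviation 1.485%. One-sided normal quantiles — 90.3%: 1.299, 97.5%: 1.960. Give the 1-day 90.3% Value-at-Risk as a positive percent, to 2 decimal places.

1.93%

VaR = z·σ = 1.299 × 1.485% = 1.929%.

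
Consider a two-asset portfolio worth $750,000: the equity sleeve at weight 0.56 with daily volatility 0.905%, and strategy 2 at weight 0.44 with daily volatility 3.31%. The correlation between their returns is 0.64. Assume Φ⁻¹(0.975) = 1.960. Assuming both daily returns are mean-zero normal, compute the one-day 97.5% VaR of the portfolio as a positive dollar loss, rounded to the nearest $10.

$26,800

σ_p² = 0.56²·0.905² + 0.44²·3.31² + 2·0.64·0.56·0.44·0.905·3.31 = 3.3227 (%²).
σ_p = √3.3227 = 1.823%.
VaR = 1.960 × 1.823% = 3.573%; on $750,000 that is $26,798.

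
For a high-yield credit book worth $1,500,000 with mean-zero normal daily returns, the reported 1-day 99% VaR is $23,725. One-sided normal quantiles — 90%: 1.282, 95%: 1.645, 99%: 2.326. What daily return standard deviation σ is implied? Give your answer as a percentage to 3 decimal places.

VaR as a fraction: $23,725 / $1,500,000 = 1.582%.
σ = VaR / z = 1.582% / 2.326 = 0.680%.

0.680%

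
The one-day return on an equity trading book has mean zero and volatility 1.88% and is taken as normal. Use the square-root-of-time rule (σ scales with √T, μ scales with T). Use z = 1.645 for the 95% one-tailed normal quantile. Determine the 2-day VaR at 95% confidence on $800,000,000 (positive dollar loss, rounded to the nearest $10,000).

$34,990,000

σ_{2d} = 1.88% × √2 = 2.659%.
VaR = 1.645 × 2.659% = 4.374%.
On $800,000,000: 0.04374 × $800,000,000 = $34,992,000.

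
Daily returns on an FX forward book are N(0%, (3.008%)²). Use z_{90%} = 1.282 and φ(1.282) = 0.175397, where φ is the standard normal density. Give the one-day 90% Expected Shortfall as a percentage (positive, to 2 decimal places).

5.28%

Tail multiplier: φ(z)/(1−α) = 0.175397 / 0.1 = 1.754.
ES = 3.008% × 1.754 = 5.276%.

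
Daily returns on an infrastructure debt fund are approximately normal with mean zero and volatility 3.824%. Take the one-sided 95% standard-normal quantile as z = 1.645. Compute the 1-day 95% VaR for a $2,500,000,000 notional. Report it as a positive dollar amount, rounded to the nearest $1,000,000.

VaR = z·σ = 1.645 × 3.824% = 6.290%.
On $2,500,000,000: 0.06290 × $2,500,000,000 = $157,250,000.

$157,000,000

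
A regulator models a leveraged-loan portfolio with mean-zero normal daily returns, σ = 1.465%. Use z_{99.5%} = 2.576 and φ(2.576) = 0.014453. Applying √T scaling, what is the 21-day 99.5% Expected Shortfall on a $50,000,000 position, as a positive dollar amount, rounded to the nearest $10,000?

$9,700,000

σ_{21d} = 1.465% × √21 = 6.713%.
ES multiplier = φ(z)/(1−α) = 0.014453/0.005 = 2.891.
ES = 6.713% × 2.891 = 19.407%; on $50,000,000: $9,703,500.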